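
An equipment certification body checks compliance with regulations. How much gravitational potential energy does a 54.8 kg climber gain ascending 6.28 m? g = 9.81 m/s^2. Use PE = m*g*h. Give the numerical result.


PE = m * g * h
PE = 54.8 * 9.81 * 6.28
PE = 537.588 * 6.28 = 3376.0526 J

3376.0526 J


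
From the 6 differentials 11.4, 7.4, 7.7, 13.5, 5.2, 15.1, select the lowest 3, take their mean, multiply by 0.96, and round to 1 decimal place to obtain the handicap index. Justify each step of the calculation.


All differentials: 11.4, 7.4, 7.7, 13.5, 5.2, 15.1
Sorted: 5.2, 7.4, 7.7, 11.4, 13.5, 15.1
Best 3: 5.2, 7.4, 7.7
Average of best = 20.3 / 3 = 6.7667
Raw index = 6.7667 * 0.96 = 6.496
Handicap index = round(6.496, 1) = 6.5

6.5


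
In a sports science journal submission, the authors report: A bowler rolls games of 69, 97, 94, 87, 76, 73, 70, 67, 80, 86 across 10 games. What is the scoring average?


Average = sum / n
Sum = 799
Average = 799 / 10 = 79.9

79.9


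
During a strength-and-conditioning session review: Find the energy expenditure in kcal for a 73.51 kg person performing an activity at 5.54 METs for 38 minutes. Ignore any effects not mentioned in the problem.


kcal = MET * mass * time_hr
Convert time: 38 min = 0.6333 hr
kcal = 5.54 * 73.51 * 0.6333
kcal = 257.9221 kcal

257.9221 kcal


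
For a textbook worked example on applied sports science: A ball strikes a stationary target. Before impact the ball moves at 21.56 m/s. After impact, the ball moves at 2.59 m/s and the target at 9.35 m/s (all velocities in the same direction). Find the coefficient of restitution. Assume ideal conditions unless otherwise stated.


e = (v2_after - v1_after) / (v1_before - v2_before)
Numerator = 9.35 - 2.59 = 6.76
Denominator = 21.56 - 0 = 21.56
e = 6.76 / 21.56 = 0.3135

0.3135


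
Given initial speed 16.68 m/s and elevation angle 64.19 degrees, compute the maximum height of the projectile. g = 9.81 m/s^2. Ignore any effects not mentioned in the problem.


H = (v*sin(theta))^2 / (2*g)
vy = v*sin(theta) = 16.68 * sin(64.19 deg) = 15.016 m/s
H = vy^2 / (2*g) = 225.4818 / (2*9.81)
H = 225.4818 / 19.62 = 11.4924 m

11.4924 m


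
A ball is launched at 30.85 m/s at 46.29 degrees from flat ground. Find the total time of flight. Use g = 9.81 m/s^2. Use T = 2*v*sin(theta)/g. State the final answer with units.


T = 2*v*sin(theta)/g
sin(theta) = sin(46.29 deg) = 0.7228
T = 2*30.85*0.7228 / 9.81
T = 44.5996 / 9.81 = 4.5463 s

4.5463 s


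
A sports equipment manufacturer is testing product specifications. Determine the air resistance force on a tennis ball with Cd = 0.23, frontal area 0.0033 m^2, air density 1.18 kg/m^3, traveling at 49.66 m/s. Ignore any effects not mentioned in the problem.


Fd = 0.5 * Cd * rho * A * v^2
Fd = 0.5 * 0.23 * 1.18 * 0.0033 * 49.66^2
v^2 = 2466.1156
Fd = 0.5 * 0.23 * 1.18 * 0.0033 * 2466.1156 = 1.1044 N

1.1044 N


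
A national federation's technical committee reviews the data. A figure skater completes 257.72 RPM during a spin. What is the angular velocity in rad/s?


omega = RPM * 2 * pi / 60
omega = 257.72 * 2 * 3.14159 / 60
omega = 1619.3025 / 60 = 26.9884 rad/s

26.9884 rad/s


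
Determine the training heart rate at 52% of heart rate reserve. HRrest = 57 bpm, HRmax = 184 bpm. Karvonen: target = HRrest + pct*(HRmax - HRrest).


Target = HRrest + pct*(HRmax - HRrest)
Heart rate reserve = HRmax - HRrest = 184 - 57 = 127 bpm
Fraction = 52% = 0.52
Target = 57 + 0.52 * 127
Target = 57 + 66.04 = 123.04 bpm

123.04 bpm


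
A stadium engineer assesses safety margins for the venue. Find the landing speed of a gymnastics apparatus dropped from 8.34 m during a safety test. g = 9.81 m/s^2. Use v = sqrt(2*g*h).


v = sqrt(2 * g * h)
v = sqrt(2 * 9.81 * 8.34)
v = sqrt(163.6308) = 12.7918 m/s

12.7918 m/s


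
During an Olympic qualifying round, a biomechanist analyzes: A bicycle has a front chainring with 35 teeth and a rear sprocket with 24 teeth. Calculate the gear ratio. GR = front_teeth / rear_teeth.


GR = front_teeth / rear_teeth
GR = 35 / 24
GR = 1.4583

1.4583


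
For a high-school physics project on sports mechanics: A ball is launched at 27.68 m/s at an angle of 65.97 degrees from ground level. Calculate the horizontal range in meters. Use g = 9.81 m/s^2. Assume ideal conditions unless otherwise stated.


R = v^2 * sin(2*theta) / g
Convert angle to radians: theta = 65.97 deg = 1.1514 rad
sin(2*theta) = sin(2.3028) = 0.7438
R = 27.68^2 * 0.7438 / 9.81
R = 766.1824 * 0.7438 / 9.81 = 58.0959 m

58.0959 m


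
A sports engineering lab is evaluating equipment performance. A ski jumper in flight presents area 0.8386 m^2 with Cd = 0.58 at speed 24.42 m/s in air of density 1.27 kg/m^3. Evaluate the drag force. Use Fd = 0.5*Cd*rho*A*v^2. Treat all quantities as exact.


Fd = 0.5 * Cd * rho * A * v^2
Fd = 0.5 * 0.58 * 1.27 * 0.8386 * 24.42^2
v^2 = 596.3364
Fd = 0.5 * 0.58 * 1.27 * 0.8386 * 596.3364 = 184.1823 N

184.1823 N


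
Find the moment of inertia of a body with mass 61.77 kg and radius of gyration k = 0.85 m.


I = m * k^2
I = 61.77 * 0.85^2
I = 61.77 * 0.7225 = 44.6288 kg*m^2

44.6288 kg*m^2


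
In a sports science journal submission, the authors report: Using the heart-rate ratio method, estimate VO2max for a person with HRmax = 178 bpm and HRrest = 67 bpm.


VO2max = 15.3 * HRmax / HRrest
VO2max = 15.3 * 178 / 67
VO2max = 2723.4 / 67 = 40.6478 mL/kg/min

40.6478 mL/kg/min


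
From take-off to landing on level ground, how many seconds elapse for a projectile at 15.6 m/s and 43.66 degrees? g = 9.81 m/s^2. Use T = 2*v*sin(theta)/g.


T = 2*v*sin(theta)/g
sin(theta) = sin(43.66 deg) = 0.6904
T = 2*15.6*0.6904 / 9.81
T = 21.5398 / 9.81 = 2.1957 s

2.1957 s


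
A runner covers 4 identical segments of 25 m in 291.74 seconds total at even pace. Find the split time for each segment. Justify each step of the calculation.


Split time = total_time / n_laps = 291.74 / 4
Split time = 72.935 s per lap

72.935 s


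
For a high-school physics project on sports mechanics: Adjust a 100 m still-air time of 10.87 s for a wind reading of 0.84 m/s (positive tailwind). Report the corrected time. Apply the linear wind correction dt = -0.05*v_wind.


dt = -0.05 * v_wind = -0.05 * 0.84 = -0.042 s
t_corrected = t_still + dt = 10.87 + (-0.042)
t_corrected = 10.828 s

10.828 s


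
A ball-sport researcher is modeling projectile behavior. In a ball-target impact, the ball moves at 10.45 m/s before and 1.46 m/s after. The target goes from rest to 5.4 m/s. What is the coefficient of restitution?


e = (v2_after - v1_after) / (v1_before - v2_before)
Numerator = 5.4 - 1.46 = 3.94
Denominator = 10.45 - 0 = 10.45
e = 3.94 / 10.45 = 0.377

0.377


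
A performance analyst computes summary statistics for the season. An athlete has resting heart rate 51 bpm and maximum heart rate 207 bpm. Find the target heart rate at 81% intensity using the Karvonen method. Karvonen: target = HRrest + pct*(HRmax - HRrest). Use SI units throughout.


Target = HRrest + pct*(HRmax - HRrest)
Heart rate reserve = HRmax - HRrest = 207 - 51 = 156 bpm
Fraction = 81% = 0.81
Target = 51 + 0.81 * 156
Target = 51 + 126.36 = 177.36 bpm

177.36 bpm


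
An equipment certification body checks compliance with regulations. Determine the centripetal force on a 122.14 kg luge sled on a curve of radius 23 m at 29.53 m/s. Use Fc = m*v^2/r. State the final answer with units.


Fc = m * v^2 / r
v^2 = 29.53^2 = 872.0209
Fc = 122.14 * 872.0209 / 23
Fc = 106508.6327 / 23 = 4630.8101 N

4630.8101 N


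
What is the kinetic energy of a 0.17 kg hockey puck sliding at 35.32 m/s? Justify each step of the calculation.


KE = 0.5 * m * v^2
KE = 0.5 * 0.17 * 35.32^2
KE = 0.5 * 0.17 * 1247.5024 = 106.0377 J

106.0377 J


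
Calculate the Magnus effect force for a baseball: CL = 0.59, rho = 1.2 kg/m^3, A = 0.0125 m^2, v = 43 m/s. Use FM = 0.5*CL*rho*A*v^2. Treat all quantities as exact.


FM = 0.5 * CL * rho * A * v^2
FM = 0.5 * 0.59 * 1.2 * 0.0125 * 43^2
v^2 = 1849
FM = 0.5 * 0.59 * 1.2 * 0.0125 * 1849 = 8.1818 N

8.1818 N


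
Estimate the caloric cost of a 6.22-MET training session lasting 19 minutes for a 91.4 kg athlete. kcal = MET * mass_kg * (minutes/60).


kcal = MET * mass * time_hr
Convert time: 19 min = 0.3167 hr
kcal = 6.22 * 91.4 * 0.3167
kcal = 180.0275 kcal

180.0275 kcal


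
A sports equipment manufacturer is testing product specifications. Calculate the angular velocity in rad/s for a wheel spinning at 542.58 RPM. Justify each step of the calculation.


omega = RPM * 2 * pi / 60
omega = 542.58 * 2 * 3.14159 / 60
omega = 3409.1307 / 60 = 56.8188 rad/s

56.8188 rad/s


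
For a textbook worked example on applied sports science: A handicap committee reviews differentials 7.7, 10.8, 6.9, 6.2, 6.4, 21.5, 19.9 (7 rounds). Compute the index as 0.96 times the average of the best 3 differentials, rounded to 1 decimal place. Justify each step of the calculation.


All differentials: 7.7, 10.8, 6.9, 6.2, 6.4, 21.5, 19.9
Sorted: 6.2, 6.4, 6.9, 7.7, 10.8, 19.9, 21.5
Best 3: 6.2, 6.4, 6.9
Average of best = 19.5 / 3 = 6.5
Raw index = 6.5 * 0.96 = 6.24
Handicap index = round(6.24, 1) = 6.2

6.2


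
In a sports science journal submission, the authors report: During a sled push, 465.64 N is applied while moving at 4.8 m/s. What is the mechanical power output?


P = F * v
P = 465.64 * 4.8
P = 2235.072 W

2235.072 W


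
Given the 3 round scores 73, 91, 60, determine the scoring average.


Average = sum / n
Sum = 224
Average = 224 / 3 = 74.6667

74.6667


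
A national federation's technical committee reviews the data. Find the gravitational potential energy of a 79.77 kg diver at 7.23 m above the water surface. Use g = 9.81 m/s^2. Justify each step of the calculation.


PE = m * g * h
PE = 79.77 * 9.81 * 7.23
PE = 782.5437 * 7.23 = 5657.791 J

5657.791 J


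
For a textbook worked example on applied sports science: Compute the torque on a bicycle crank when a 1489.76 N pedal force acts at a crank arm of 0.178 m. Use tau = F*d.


tau = F * d
tau = 1489.76 * 0.178
tau = 265.1773 N*m

265.1773 N*m


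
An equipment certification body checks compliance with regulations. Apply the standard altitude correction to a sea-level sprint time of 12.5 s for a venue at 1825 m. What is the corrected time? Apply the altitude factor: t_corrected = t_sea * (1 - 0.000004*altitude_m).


Correction factor = 1 - 0.000004 * 1825 = 0.9927
t_corrected = t_sea * factor = 12.5 * 0.9927
t_corrected = 12.4087 s

12.4087 s


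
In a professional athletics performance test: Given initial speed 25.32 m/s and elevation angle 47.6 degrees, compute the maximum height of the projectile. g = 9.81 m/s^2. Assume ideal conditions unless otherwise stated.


H = (v*sin(theta))^2 / (2*g)
vy = v*sin(theta) = 25.32 * sin(47.6 deg) = 18.6977 m/s
H = vy^2 / (2*g) = 349.6036 / (2*9.81)
H = 349.6036 / 19.62 = 17.8187 m

17.8187 m


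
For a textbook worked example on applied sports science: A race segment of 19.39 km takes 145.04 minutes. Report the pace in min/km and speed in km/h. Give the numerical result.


Pace = time / distance = 145.04 min / 19.39 km = 7.4801 min/km
Speed = distance / time_in_hours = 19.39 / 2.4173 hr
Speed = 8.0212 km/h

7.4801 min/km, 8.0212 km/h


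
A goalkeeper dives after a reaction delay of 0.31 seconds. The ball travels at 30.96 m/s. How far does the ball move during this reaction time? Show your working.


d = v * t
d = 30.96 * 0.31
d = 9.5976 m

9.5976 m


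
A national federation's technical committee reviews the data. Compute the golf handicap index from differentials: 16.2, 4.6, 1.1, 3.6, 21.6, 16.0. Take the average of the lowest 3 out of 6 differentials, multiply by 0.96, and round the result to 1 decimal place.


All differentials: 16.2, 4.6, 1.1, 3.6, 21.6, 16.0
Sorted: 1.1, 3.6, 4.6, 16.0, 16.2, 21.6
Best 3: 1.1, 3.6, 4.6
Average of best = 9.3 / 3 = 3.1
Raw index = 3.1 * 0.96 = 2.976
Handicap index = round(2.976, 1) = 3.0

3.0


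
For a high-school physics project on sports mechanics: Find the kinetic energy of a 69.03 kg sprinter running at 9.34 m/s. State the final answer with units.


KE = 0.5 * m * v^2
KE = 0.5 * 69.03 * 9.34^2
KE = 0.5 * 69.03 * 87.2356 = 3010.9367 J

3010.9367 J


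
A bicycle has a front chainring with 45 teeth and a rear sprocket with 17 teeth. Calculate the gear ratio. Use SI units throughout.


GR = front_teeth / rear_teeth
GR = 45 / 17
GR = 2.6471

2.6471


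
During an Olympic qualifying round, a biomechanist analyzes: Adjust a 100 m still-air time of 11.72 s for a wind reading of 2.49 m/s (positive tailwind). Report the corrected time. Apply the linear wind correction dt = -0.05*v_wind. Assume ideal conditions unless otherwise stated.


dt = -0.05 * v_wind = -0.05 * 2.49 = -0.1245 s
t_corrected = t_still + dt = 11.72 + (-0.1245)
t_corrected = 11.5955 s

11.5955 s


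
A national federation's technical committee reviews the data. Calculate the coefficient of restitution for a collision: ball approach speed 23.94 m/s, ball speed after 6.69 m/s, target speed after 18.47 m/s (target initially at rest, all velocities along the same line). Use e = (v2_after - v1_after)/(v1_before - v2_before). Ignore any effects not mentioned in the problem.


e = (v2_after - v1_after) / (v1_before - v2_before)
Numerator = 18.47 - 6.69 = 11.78
Denominator = 23.94 - 0 = 23.94
e = 11.78 / 23.94 = 0.4921

0.4921


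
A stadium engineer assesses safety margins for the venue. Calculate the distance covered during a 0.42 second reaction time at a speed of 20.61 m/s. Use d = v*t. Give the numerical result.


d = v * t
d = 20.61 * 0.42
d = 8.6562 m

8.6562 m


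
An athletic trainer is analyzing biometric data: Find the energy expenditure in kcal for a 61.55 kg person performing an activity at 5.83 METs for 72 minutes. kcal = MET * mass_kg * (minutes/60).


kcal = MET * mass * time_hr
Convert time: 72 min = 1.2 hr
kcal = 5.83 * 61.55 * 1.2
kcal = 430.6038 kcal

430.6038 kcal


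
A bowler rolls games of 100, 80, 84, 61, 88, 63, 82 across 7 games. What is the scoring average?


Average = sum / n
Sum = 558
Average = 558 / 7 = 79.7143

79.7143


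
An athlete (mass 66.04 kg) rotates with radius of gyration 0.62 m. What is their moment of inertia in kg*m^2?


I = m * k^2
I = 66.04 * 0.62^2
I = 66.04 * 0.3844 = 25.3858 kg*m^2

25.3858 kg*m^2


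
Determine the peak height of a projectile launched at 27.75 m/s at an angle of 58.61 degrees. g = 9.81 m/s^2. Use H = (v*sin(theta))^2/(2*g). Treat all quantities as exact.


H = (v*sin(theta))^2 / (2*g)
vy = v*sin(theta) = 27.75 * sin(58.61 deg) = 23.6886 m/s
H = vy^2 / (2*g) = 561.1478 / (2*9.81)
H = 561.1478 / 19.62 = 28.6008 m

28.6008 m


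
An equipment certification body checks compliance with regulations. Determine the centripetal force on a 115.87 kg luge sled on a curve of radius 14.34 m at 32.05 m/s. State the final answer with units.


Fc = m * v^2 / r
v^2 = 32.05^2 = 1027.2025
Fc = 115.87 * 1027.2025 / 14.34
Fc = 119021.9537 / 14.34 = 8299.9968 N

8299.9968 N


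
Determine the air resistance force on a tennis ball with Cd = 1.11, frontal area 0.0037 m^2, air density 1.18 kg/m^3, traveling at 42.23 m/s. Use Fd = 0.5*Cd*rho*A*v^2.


Fd = 0.5 * Cd * rho * A * v^2
Fd = 0.5 * 1.11 * 1.18 * 0.0037 * 42.23^2
v^2 = 1783.3729
Fd = 0.5 * 1.11 * 1.18 * 0.0037 * 1783.3729 = 4.3213 N

4.3213 N


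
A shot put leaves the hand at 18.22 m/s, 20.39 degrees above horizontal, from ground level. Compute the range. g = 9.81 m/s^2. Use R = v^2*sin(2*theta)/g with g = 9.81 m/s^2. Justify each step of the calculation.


R = v^2 * sin(2*theta) / g
Convert angle to radians: theta = 20.39 deg = 0.3559 rad
sin(2*theta) = sin(0.7117) = 0.6532
R = 18.22^2 * 0.6532 / 9.81
R = 331.9684 * 0.6532 / 9.81 = 22.1027 m

22.1027 m


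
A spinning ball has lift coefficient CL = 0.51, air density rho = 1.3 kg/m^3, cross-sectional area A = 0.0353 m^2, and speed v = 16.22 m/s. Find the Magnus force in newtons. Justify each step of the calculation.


FM = 0.5 * CL * rho * A * v^2
FM = 0.5 * 0.51 * 1.3 * 0.0353 * 16.22^2
v^2 = 263.0884
FM = 0.5 * 0.51 * 1.3 * 0.0353 * 263.0884 = 3.0786 N

3.0786 N


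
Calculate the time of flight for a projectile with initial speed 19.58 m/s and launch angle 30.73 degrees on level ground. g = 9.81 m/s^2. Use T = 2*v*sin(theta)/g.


T = 2*v*sin(theta)/g
sin(theta) = sin(30.73 deg) = 0.511
T = 2*19.58*0.511 / 9.81
T = 20.0105 / 9.81 = 2.0398 s

2.0398 s


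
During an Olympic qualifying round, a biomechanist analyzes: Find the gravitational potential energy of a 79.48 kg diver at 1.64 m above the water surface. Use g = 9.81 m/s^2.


PE = m * g * h
PE = 79.48 * 9.81 * 1.64
PE = 779.6988 * 1.64 = 1278.706 J

1278.706 J


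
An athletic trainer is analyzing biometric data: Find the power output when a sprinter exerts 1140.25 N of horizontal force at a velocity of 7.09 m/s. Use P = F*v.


P = F * v
P = 1140.25 * 7.09
P = 8084.3725 W

8084.3725 W


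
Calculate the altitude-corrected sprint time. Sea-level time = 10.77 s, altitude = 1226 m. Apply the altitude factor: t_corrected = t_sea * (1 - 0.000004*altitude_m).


Correction factor = 1 - 0.000004 * 1226 = 0.995096
t_corrected = t_sea * factor = 10.77 * 0.995096
t_corrected = 10.7172 s

10.7172 s


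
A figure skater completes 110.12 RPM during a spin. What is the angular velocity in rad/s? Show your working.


omega = RPM * 2 * pi / 60
omega = 110.12 * 2 * 3.14159 / 60
omega = 691.9044 / 60 = 11.5317 rad/s

11.5317 rad/s


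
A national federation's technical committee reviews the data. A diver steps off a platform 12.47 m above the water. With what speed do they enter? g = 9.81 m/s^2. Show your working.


v = sqrt(2 * g * h)
v = sqrt(2 * 9.81 * 12.47)
v = sqrt(244.6614) = 15.6417 m/s

15.6417 m/s


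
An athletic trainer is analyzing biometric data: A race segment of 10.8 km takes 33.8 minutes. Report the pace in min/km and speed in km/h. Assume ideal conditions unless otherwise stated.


Pace = time / distance = 33.8 min / 10.8 km = 3.1296 min/km
Speed = distance / time_in_hours = 10.8 / 0.5633 hr
Speed = 19.1716 km/h

3.1296 min/km, 19.1716 km/h


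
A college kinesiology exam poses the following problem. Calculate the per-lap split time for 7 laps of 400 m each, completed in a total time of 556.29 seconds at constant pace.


Split time = total_time / n_laps = 556.29 / 7
Split time = 79.47 s per lap

79.47 s


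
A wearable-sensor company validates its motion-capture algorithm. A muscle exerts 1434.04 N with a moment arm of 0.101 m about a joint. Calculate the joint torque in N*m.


tau = F * d
tau = 1434.04 * 0.101
tau = 144.838 N*m

144.838 N*m


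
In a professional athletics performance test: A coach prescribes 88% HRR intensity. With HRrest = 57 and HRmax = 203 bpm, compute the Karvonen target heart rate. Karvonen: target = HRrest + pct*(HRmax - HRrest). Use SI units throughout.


Target = HRrest + pct*(HRmax - HRrest)
Heart rate reserve = HRmax - HRrest = 203 - 57 = 146 bpm
Fraction = 88% = 0.88
Target = 57 + 0.88 * 146
Target = 57 + 128.48 = 185.48 bpm

185.48 bpm


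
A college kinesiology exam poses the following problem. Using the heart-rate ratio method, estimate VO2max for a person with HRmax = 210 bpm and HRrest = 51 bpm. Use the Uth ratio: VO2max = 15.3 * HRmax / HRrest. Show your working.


VO2max = 15.3 * HRmax / HRrest
VO2max = 15.3 * 210 / 51
VO2max = 3213 / 51 = 63 mL/kg/min

63 mL/kg/min


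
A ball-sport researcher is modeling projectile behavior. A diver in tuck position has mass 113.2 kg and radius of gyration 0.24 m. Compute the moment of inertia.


I = m * k^2
I = 113.2 * 0.24^2
I = 113.2 * 0.0576 = 6.5203 kg*m^2

6.5203 kg*m^2


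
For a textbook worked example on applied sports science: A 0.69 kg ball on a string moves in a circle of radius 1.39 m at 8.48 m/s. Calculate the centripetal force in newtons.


Fc = m * v^2 / r
v^2 = 8.48^2 = 71.9104
Fc = 0.69 * 71.9104 / 1.39
Fc = 49.6182 / 1.39 = 35.6965 N

35.6965 N


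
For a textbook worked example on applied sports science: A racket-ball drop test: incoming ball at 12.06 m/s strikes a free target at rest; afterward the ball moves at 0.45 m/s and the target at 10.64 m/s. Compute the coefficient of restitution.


e = (v2_after - v1_after) / (v1_before - v2_before)
Numerator = 10.64 - 0.45 = 10.19
Denominator = 12.06 - 0 = 12.06
e = 10.19 / 12.06 = 0.8449

0.8449


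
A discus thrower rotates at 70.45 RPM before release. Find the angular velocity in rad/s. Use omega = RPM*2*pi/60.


omega = RPM * 2 * pi / 60
omega = 70.45 * 2 * 3.14159 / 60
omega = 442.6504 / 60 = 7.3775 rad/s

7.3775 rad/s


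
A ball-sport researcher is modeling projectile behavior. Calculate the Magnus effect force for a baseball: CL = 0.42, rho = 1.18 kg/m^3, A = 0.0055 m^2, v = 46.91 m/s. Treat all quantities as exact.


FM = 0.5 * CL * rho * A * v^2
FM = 0.5 * 0.42 * 1.18 * 0.0055 * 46.91^2
v^2 = 2200.5481
FM = 0.5 * 0.42 * 1.18 * 0.0055 * 2200.5481 = 2.9991 N

2.9991 N


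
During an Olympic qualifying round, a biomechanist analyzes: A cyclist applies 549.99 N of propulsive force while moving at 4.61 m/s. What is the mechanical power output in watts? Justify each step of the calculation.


P = F * v
P = 549.99 * 4.61
P = 2535.4539 W

2535.4539 W


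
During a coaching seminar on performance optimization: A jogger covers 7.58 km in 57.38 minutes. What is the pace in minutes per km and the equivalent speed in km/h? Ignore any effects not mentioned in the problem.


Pace = time / distance = 57.38 min / 7.58 km = 7.5699 min/km
Speed = distance / time_in_hours = 7.58 / 0.9563 hr
Speed = 7.9261 km/h

7.5699 min/km, 7.9261 km/h


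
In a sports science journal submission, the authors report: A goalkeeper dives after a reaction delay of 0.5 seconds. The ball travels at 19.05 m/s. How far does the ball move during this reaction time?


d = v * t
d = 19.05 * 0.5
d = 9.525 m

9.525 m


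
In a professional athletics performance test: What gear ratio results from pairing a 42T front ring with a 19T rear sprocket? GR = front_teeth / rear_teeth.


GR = front_teeth / rear_teeth
GR = 42 / 19
GR = 2.2105

2.2105


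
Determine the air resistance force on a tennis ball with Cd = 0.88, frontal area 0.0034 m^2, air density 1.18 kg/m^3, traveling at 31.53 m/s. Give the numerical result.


Fd = 0.5 * Cd * rho * A * v^2
Fd = 0.5 * 0.88 * 1.18 * 0.0034 * 31.53^2
v^2 = 994.1409
Fd = 0.5 * 0.88 * 1.18 * 0.0034 * 994.1409 = 1.7549 N

1.7549 N


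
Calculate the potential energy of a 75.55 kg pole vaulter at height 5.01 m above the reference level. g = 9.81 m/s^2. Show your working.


PE = m * g * h
PE = 75.55 * 9.81 * 5.01
PE = 741.1455 * 5.01 = 3713.139 J

3713.139 J


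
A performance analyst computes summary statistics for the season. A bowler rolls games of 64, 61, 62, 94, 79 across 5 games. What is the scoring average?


Average = sum / n
Sum = 360
Average = 360 / 5 = 72

72


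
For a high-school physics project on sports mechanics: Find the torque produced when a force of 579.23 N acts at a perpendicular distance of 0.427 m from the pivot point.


tau = F * d
tau = 579.23 * 0.427
tau = 247.3312 N*m

247.3312 N*m


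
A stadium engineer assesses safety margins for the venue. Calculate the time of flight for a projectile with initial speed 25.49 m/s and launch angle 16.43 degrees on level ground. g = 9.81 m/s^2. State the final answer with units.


T = 2*v*sin(theta)/g
sin(theta) = sin(16.43 deg) = 0.2828
T = 2*25.49*0.2828 / 9.81
T = 14.4194 / 9.81 = 1.4699 s

1.4699 s


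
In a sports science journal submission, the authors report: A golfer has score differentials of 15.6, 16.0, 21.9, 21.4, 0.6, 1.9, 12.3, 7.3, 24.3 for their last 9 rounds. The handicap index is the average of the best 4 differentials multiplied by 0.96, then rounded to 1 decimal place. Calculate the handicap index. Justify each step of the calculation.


All differentials: 15.6, 16.0, 21.9, 21.4, 0.6, 1.9, 12.3, 7.3, 24.3
Sorted: 0.6, 1.9, 7.3, 12.3, 15.6, 16.0, 21.4, 21.9, 24.3
Best 4: 0.6, 1.9, 7.3, 12.3
Average of best = 22.1 / 4 = 5.525
Raw index = 5.525 * 0.96 = 5.304
Handicap index = round(5.304, 1) = 5.3

5.3


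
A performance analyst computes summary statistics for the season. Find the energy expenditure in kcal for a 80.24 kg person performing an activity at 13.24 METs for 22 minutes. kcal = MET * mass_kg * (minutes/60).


kcal = MET * mass * time_hr
Convert time: 22 min = 0.3667 hr
kcal = 13.24 * 80.24 * 0.3667
kcal = 389.5385 kcal

389.5385 kcal


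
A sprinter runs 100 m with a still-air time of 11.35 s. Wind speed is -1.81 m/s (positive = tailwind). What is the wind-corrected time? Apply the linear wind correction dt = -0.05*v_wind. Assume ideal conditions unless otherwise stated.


dt = -0.05 * v_wind = -0.05 * -1.81 = 0.0905 s
t_corrected = t_still + dt = 11.35 + (0.0905)
t_corrected = 11.4405 s

11.4405 s


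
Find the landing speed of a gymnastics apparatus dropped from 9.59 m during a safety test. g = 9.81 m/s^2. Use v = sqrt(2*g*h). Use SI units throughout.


v = sqrt(2 * g * h)
v = sqrt(2 * 9.81 * 9.59)
v = sqrt(188.1558) = 13.717 m/s

13.717 m/s


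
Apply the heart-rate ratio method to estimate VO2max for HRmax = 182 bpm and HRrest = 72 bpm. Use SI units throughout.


VO2max = 15.3 * HRmax / HRrest
VO2max = 15.3 * 182 / 72
VO2max = 2784.6 / 72 = 38.675 mL/kg/min

38.675 mL/kg/min


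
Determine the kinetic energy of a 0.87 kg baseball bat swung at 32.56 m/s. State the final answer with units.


KE = 0.5 * m * v^2
KE = 0.5 * 0.87 * 32.56^2
KE = 0.5 * 0.87 * 1060.1536 = 461.1668 J

461.1668 J


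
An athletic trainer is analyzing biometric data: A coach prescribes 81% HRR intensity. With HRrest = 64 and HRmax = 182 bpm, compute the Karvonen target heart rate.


Target = HRrest + pct*(HRmax - HRrest)
Heart rate reserve = HRmax - HRrest = 182 - 64 = 118 bpm
Fraction = 81% = 0.81
Target = 64 + 0.81 * 118
Target = 64 + 95.58 = 159.58 bpm

159.58 bpm


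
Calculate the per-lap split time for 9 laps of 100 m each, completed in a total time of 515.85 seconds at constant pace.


Split time = total_time / n_laps = 515.85 / 9
Split time = 57.3167 s per lap

57.3167 s


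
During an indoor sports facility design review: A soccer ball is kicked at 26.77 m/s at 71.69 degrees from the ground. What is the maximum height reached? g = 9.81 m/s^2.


H = (v*sin(theta))^2 / (2*g)
vy = v*sin(theta) = 26.77 * sin(71.69 deg) = 25.4147 m/s
H = vy^2 / (2*g) = 645.9046 / (2*9.81)
H = 645.9046 / 19.62 = 32.9207 m

32.9207 m


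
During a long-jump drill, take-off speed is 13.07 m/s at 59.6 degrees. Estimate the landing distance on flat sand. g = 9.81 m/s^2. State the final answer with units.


R = v^2 * sin(2*theta) / g
Convert angle to radians: theta = 59.6 deg = 1.0402 rad
sin(2*theta) = sin(2.0804) = 0.8729
R = 13.07^2 * 0.8729 / 9.81
R = 170.8249 * 0.8729 / 9.81 = 15.2005 m

15.2005 m


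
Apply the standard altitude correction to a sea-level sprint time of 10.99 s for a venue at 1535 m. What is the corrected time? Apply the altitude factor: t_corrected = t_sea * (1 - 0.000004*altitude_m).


Correction factor = 1 - 0.000004 * 1535 = 0.99386
t_corrected = t_sea * factor = 10.99 * 0.99386
t_corrected = 10.9225 s

10.9225 s


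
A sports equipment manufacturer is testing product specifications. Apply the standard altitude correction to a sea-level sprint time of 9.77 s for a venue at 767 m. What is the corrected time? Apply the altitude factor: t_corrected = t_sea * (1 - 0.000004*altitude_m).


Correction factor = 1 - 0.000004 * 767 = 0.996932
t_corrected = t_sea * factor = 9.77 * 0.996932
t_corrected = 9.74 s

9.74 s


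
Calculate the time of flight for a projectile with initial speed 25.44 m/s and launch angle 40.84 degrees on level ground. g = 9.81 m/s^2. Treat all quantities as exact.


T = 2*v*sin(theta)/g
sin(theta) = sin(40.84 deg) = 0.6539
T = 2*25.44*0.6539 / 9.81
T = 33.2729 / 9.81 = 3.3917 s

3.3917 s


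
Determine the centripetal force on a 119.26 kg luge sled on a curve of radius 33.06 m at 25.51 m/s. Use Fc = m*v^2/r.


Fc = m * v^2 / r
v^2 = 25.51^2 = 650.7601
Fc = 119.26 * 650.7601 / 33.06
Fc = 77609.6495 / 33.06 = 2347.5393 N

2347.5393 N


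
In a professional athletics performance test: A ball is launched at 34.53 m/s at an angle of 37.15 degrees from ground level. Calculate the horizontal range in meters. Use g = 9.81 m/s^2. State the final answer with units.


R = v^2 * sin(2*theta) / g
Convert angle to radians: theta = 37.15 deg = 0.6484 rad
sin(2*theta) = sin(1.2968) = 0.9627
R = 34.53^2 * 0.9627 / 9.81
R = 1192.3209 * 0.9627 / 9.81 = 117.0069 m

117.0069 m


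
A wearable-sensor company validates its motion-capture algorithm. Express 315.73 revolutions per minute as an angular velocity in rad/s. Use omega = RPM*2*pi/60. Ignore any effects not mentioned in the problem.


omega = RPM * 2 * pi / 60
omega = 315.73 * 2 * 3.14159 / 60
omega = 1983.7901 / 60 = 33.0632 rad/s

33.0632 rad/s


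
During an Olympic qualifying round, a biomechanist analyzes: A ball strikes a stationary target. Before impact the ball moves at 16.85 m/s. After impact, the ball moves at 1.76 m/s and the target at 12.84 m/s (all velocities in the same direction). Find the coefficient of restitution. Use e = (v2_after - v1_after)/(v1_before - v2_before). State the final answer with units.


e = (v2_after - v1_after) / (v1_before - v2_before)
Numerator = 12.84 - 1.76 = 11.08
Denominator = 16.85 - 0 = 16.85
e = 11.08 / 16.85 = 0.6576

0.6576


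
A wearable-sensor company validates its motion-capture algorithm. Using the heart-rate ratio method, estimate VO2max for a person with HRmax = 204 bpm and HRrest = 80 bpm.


VO2max = 15.3 * HRmax / HRrest
VO2max = 15.3 * 204 / 80
VO2max = 3121.2 / 80 = 39.015 mL/kg/min

39.015 mL/kg/min


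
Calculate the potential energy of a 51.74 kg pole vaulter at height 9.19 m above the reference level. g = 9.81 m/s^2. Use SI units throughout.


PE = m * g * h
PE = 51.74 * 9.81 * 9.19
PE = 507.5694 * 9.19 = 4664.5628 J

4664.5628 J


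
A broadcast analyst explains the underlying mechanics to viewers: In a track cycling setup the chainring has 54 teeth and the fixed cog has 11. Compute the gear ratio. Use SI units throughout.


GR = front_teeth / rear_teeth
GR = 54 / 11
GR = 4.9091

4.9091


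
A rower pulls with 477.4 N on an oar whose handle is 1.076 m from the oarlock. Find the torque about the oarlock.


tau = F * d
tau = 477.4 * 1.076
tau = 513.6824 N*m

513.6824 N*m


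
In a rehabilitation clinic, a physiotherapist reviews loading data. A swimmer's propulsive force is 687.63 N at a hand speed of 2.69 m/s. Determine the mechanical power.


P = F * v
P = 687.63 * 2.69
P = 1849.7247 W

1849.7247 W


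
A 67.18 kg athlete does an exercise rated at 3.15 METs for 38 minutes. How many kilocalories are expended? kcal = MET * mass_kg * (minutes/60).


kcal = MET * mass * time_hr
Convert time: 38 min = 0.6333 hr
kcal = 3.15 * 67.18 * 0.6333
kcal = 134.0241 kcal

134.0241 kcal


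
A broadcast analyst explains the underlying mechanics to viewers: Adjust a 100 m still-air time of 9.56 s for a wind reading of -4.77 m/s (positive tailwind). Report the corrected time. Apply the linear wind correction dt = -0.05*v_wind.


dt = -0.05 * v_wind = -0.05 * -4.77 = 0.2385 s
t_corrected = t_still + dt = 9.56 + (0.2385)
t_corrected = 9.7985 s

9.7985 s


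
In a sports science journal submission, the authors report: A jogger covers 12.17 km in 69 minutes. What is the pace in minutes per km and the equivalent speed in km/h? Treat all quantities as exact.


Pace = time / distance = 69 min / 12.17 km = 5.6697 min/km
Speed = distance / time_in_hours = 12.17 / 1.15 hr
Speed = 10.5826 km/h

5.6697 min/km, 10.5826 km/h


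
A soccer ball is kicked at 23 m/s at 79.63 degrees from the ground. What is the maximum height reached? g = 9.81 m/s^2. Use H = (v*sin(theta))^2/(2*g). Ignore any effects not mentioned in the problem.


H = (v*sin(theta))^2 / (2*g)
vy = v*sin(theta) = 23 * sin(79.63 deg) = 22.6243 m/s
H = vy^2 / (2*g) = 511.8596 / (2*9.81)
H = 511.8596 / 19.62 = 26.0887 m

26.0887 m


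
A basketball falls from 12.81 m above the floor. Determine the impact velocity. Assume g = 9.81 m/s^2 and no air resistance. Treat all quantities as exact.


v = sqrt(2 * g * h)
v = sqrt(2 * 9.81 * 12.81)
v = sqrt(251.3322) = 15.8535 m/s

15.8535 m/s


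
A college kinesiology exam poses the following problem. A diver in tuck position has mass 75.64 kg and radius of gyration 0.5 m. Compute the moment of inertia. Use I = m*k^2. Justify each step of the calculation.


I = m * k^2
I = 75.64 * 0.5^2
I = 75.64 * 0.25 = 18.91 kg*m^2

18.91 kg*m^2


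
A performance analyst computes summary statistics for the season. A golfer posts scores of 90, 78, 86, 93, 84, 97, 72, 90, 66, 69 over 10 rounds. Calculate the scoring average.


Average = sum / n
Sum = 825
Average = 825 / 10 = 82.5

82.5


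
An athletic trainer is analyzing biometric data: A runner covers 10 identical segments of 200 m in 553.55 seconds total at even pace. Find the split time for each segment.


Split time = total_time / n_laps = 553.55 / 10
Split time = 55.355 s per lap

55.355 s


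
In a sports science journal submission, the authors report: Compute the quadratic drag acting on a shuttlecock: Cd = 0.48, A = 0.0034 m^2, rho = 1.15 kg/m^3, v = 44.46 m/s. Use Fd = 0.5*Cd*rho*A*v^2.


Fd = 0.5 * Cd * rho * A * v^2
Fd = 0.5 * 0.48 * 1.15 * 0.0034 * 44.46^2
v^2 = 1976.6916
Fd = 0.5 * 0.48 * 1.15 * 0.0034 * 1976.6916 = 1.8549 N

1.8549 N


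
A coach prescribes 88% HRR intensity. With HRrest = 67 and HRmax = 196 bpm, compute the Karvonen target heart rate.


Target = HRrest + pct*(HRmax - HRrest)
Heart rate reserve = HRmax - HRrest = 196 - 67 = 129 bpm
Fraction = 88% = 0.88
Target = 67 + 0.88 * 129
Target = 67 + 113.52 = 180.52 bpm

180.52 bpm


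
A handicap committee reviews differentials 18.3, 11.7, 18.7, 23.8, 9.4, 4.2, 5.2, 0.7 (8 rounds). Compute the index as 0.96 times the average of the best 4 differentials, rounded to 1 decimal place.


All differentials: 18.3, 11.7, 18.7, 23.8, 9.4, 4.2, 5.2, 0.7
Sorted: 0.7, 4.2, 5.2, 9.4, 11.7, 18.3, 18.7, 23.8
Best 4: 0.7, 4.2, 5.2, 9.4
Average of best = 19.5 / 4 = 4.875
Raw index = 4.875 * 0.96 = 4.68
Handicap index = round(4.68, 1) = 4.7

4.7


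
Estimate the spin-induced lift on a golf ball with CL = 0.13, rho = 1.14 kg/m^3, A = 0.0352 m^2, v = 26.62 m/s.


FM = 0.5 * CL * rho * A * v^2
FM = 0.5 * 0.13 * 1.14 * 0.0352 * 26.62^2
v^2 = 708.6244
FM = 0.5 * 0.13 * 1.14 * 0.0352 * 708.6244 = 1.8483 N

1.8483 N


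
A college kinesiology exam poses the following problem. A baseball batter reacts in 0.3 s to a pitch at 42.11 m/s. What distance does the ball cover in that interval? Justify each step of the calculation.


d = v * t
d = 42.11 * 0.3
d = 12.633 m

12.633 m


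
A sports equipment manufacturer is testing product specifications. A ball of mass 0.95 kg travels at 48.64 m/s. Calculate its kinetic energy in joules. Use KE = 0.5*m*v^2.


KE = 0.5 * m * v^2
KE = 0.5 * 0.95 * 48.64^2
KE = 0.5 * 0.95 * 2365.8496 = 1123.7786 J

1123.7786 J


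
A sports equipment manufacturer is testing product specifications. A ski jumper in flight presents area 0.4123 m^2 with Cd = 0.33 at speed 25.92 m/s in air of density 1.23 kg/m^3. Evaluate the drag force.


Fd = 0.5 * Cd * rho * A * v^2
Fd = 0.5 * 0.33 * 1.23 * 0.4123 * 25.92^2
v^2 = 671.8464
Fd = 0.5 * 0.33 * 1.23 * 0.4123 * 671.8464 = 56.2176 N

56.2176 N


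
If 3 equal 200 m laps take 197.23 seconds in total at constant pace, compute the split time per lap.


Split time = total_time / n_laps = 197.23 / 3
Split time = 65.7433 s per lap

65.7433 s


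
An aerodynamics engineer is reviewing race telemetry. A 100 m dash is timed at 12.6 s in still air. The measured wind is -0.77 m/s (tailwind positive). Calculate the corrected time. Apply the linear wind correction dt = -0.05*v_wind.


dt = -0.05 * v_wind = -0.05 * -0.77 = 0.0385 s
t_corrected = t_still + dt = 12.6 + (0.0385)
t_corrected = 12.6385 s

12.6385 s


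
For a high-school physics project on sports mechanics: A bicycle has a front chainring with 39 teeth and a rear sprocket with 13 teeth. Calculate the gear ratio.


GR = front_teeth / rear_teeth
GR = 39 / 13
GR = 3

3


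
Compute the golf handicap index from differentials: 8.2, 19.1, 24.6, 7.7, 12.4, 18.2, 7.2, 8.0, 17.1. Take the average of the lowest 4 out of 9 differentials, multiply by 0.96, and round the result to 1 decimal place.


All differentials: 8.2, 19.1, 24.6, 7.7, 12.4, 18.2, 7.2, 8.0, 17.1
Sorted: 7.2, 7.7, 8.0, 8.2, 12.4, 17.1, 18.2, 19.1, 24.6
Best 4: 7.2, 7.7, 8.0, 8.2
Average of best = 31.1 / 4 = 7.775
Raw index = 7.775 * 0.96 = 7.464
Handicap index = round(7.464, 1) = 7.5

7.5


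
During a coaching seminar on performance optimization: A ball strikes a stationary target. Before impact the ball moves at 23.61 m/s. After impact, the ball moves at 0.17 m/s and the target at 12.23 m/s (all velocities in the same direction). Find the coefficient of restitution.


e = (v2_after - v1_after) / (v1_before - v2_before)
Numerator = 12.23 - 0.17 = 12.06
Denominator = 23.61 - 0 = 23.61
e = 12.06 / 23.61 = 0.5108

0.5108


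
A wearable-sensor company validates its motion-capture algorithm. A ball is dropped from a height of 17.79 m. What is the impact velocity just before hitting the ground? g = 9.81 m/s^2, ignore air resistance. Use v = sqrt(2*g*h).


v = sqrt(2 * g * h)
v = sqrt(2 * 9.81 * 17.79)
v = sqrt(349.0398) = 18.6826 m/s

18.6826 m/s


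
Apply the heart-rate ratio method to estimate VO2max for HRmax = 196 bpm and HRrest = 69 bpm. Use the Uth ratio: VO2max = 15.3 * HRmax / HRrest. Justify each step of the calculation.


VO2max = 15.3 * HRmax / HRrest
VO2max = 15.3 * 196 / 69
VO2max = 2998.8 / 69 = 43.4609 mL/kg/min

43.4609 mL/kg/min


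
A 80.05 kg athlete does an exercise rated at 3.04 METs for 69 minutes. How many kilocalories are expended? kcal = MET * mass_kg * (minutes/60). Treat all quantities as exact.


kcal = MET * mass * time_hr
Convert time: 69 min = 1.15 hr
kcal = 3.04 * 80.05 * 1.15
kcal = 279.8548 kcal

279.8548 kcal


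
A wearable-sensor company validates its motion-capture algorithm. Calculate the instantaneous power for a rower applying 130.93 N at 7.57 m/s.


P = F * v
P = 130.93 * 7.57
P = 991.1401 W

991.1401 W


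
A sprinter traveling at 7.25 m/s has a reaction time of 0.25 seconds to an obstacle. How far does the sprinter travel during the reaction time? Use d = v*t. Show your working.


d = v * t
d = 7.25 * 0.25
d = 1.8125 m

1.8125 m


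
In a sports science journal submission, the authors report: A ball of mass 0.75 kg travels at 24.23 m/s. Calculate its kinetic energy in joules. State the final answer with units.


KE = 0.5 * m * v^2
KE = 0.5 * 0.75 * 24.23^2
KE = 0.5 * 0.75 * 587.0929 = 220.1598 J

220.1598 J


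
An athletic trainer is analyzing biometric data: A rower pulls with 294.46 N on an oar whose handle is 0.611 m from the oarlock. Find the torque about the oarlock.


tau = F * d
tau = 294.46 * 0.611
tau = 179.9151 N*m

179.9151 N*m


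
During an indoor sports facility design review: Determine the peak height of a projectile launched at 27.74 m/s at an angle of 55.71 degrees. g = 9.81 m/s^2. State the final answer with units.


H = (v*sin(theta))^2 / (2*g)
vy = v*sin(theta) = 27.74 * sin(55.71 deg) = 22.9187 m/s
H = vy^2 / (2*g) = 525.2666 / (2*9.81)
H = 525.2666 / 19.62 = 26.772 m

26.772 m


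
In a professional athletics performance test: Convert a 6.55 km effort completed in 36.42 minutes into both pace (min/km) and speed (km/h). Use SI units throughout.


Pace = time / distance = 36.42 min / 6.55 km = 5.5603 min/km
Speed = distance / time_in_hours = 6.55 / 0.607 hr
Speed = 10.7908 km/h

5.5603 min/km, 10.7908 km/h
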